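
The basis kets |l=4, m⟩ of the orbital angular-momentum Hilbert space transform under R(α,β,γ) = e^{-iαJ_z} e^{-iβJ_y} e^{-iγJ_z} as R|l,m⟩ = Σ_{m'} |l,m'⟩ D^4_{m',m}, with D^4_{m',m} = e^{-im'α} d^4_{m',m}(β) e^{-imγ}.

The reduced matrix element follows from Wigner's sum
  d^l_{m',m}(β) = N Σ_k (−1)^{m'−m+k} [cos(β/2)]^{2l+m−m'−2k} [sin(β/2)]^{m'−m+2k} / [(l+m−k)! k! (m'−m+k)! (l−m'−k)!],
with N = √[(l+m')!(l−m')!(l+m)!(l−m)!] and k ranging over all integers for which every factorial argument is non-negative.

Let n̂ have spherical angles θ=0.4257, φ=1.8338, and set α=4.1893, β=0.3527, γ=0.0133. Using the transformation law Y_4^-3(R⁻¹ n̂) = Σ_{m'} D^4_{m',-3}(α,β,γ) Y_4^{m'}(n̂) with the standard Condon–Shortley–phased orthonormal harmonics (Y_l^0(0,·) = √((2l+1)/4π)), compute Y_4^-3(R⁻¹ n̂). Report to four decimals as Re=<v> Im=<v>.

Need the full column D^4_{m',-3} for m'=−4..4 at α=4.1893, β=0.3527, γ=0.0133.
cos(β/2)=0.984491, sin(β/2)=0.175437
d^4_{-4,-3}: single k=1 term ⇒ +0.444783;  D = -0.206046-0.394179i
d^4_{-3,-3}: k∈[0..1] ⇒ +0.882455 -0.196161 = +0.686294;  D = +0.685706+0.028425i
d^4_{-2,-3}: k∈[0..1] ⇒ -0.588392 +0.056054 = -0.532338;  D = +0.284806-0.449744i
d^4_{-1,-3}: k∈[0..1] ⇒ +0.222425 -0.011772 = +0.210653;  D = -0.097871-0.186537i
d^4_{0,-3}: k∈[0..1] ⇒ -0.059086 +0.001876 = -0.057210;  D = -0.057165-0.002282i
d^4_{1,-3}: k∈[0..1] ⇒ +0.011772 -0.000224 = +0.011548;  D = -0.006163+0.009766i
d^4_{2,-3}: k∈[0..1] ⇒ -0.001780 +0.000019 = -0.001761;  D = +0.000821+0.001558i
d^4_{3,-3}: k∈[0..1] ⇒ +0.000198 -0.000001 = +0.000197;  D = +0.000197+0.000008i
d^4_{4,-3}: single k=0 term ⇒ -0.000014;  D = +0.000008-0.000012i
Y_4^{m'}(θ=0.4257,φ=1.8338) and Σ D·Y over m':
  (-0.2060-0.3942i)·(+0.0064-0.0112i)  (+0.6857+0.0284i)·(+0.0570+0.0566i)  (+0.2848-0.4497i)·(-0.2371+0.1377i)  (-0.0979-0.1865i)·(-0.1298-0.4821i)  (-0.0572-0.0023i)·(+0.2324+0.0000i)  (-0.0062+0.0098i)·(+0.1298-0.4821i)  (+0.0008+0.0016i)·(-0.2371-0.1377i)  (+0.0002+0.0000i)·(-0.0570+0.0566i)  (+0.0000-0.0000i)·(+0.0064+0.0112i)
Y_4^-3(R⁻¹ n̂) = -0.060481+0.260683i

Re=-0.0605 Im=0.2607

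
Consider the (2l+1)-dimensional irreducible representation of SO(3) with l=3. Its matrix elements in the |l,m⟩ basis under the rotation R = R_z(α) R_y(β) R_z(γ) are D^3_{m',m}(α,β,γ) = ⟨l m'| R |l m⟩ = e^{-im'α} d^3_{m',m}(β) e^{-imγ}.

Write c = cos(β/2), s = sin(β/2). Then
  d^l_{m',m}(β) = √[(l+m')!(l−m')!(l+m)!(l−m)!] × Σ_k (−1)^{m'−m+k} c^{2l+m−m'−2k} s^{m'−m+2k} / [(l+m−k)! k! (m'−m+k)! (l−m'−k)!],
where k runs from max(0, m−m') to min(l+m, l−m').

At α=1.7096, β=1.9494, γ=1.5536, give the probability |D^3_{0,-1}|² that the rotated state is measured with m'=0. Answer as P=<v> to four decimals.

P=0.0163

First d^3_{0,-1}(β=1.9494), then the phase factors e^{-i(0)α} and e^{-i(-1)γ}:
Half-angle: c=0.561416, s=0.827534. N=√(6·6·2·24)=41.569219
Admissible k: 0..2 (factorial args all ≥0)
  k=0: (−1)^1·41.5692/(12)·0.5614^5·0.8275^1 = -0.159883
  k=1: (−1)^2·41.5692/(4)·0.5614^3·0.8275^3 = +1.042134
  k=2: (−1)^3·41.5692/(12)·0.5614^1·0.8275^5 = -0.754751
d^3_{0,-1}(1.9494) = -0.159883 +1.042134 -0.754751 = +0.127501
|D^3_{0,-1}|² = |d^3_{0,-1}(β)|² = (+0.127501)² = 0.016257 (the z-rotation phases have unit modulus)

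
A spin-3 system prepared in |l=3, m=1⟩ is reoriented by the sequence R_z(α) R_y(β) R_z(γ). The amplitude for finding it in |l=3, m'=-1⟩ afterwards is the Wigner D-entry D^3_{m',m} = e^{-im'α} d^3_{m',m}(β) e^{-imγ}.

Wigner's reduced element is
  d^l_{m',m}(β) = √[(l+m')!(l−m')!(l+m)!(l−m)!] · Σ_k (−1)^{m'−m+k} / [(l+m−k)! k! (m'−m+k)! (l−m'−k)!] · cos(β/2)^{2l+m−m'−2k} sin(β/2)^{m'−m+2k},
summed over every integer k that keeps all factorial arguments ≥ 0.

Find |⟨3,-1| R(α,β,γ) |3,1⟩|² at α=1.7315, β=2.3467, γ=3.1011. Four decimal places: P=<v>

First d^3_{-1,1}(β=2.3467), then the phase factors e^{-i(-1)α} and e^{-i(1)γ}:
With c≡cos(β/2)=0.387065 and s≡sin(β/2)=0.922052, N=[2·24·24·2]^{1/2}=48.000000
k: max(0,(1)−(-1))=2 … min(3+(1),3−(-1))=4
  k=2: (−1)^0·48.0000/(8)·0.3871^4·0.9221^2 = +0.114498
  k=3: (−1)^1·48.0000/(6)·0.3871^2·0.9221^4 = -0.866324
  k=4: (−1)^2·48.0000/(48)·0.3871^0·0.9221^6 = +0.614517
d^3_{-1,1}(2.3467) = +0.114498 -0.866324 +0.614517 = -0.137309
|D^3_{-1,1}|² = |d^3_{-1,1}(β)|² = (-0.137309)² = 0.018854 (the z-rotation phases have unit modulus)

P=0.0189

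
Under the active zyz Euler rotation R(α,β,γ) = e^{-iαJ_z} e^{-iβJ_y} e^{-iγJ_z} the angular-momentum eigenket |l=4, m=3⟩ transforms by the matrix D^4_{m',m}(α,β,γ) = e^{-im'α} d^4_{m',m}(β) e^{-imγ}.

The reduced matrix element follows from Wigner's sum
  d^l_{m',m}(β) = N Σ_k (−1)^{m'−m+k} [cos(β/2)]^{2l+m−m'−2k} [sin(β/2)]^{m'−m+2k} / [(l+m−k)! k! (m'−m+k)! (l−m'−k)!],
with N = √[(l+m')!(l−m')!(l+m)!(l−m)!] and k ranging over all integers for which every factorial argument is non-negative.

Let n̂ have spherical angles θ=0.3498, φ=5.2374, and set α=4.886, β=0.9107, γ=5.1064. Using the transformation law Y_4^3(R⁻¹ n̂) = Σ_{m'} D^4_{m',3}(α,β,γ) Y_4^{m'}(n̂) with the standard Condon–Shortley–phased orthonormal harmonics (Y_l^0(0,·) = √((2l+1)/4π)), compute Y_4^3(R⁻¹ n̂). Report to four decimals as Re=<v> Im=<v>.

Re=-0.1743 Im=0.0447

Need the full column D^4_{m',3} for m'=−4..4 at α=4.886, β=0.9107, γ=5.1064.
cos(β/2)=0.898107, sin(β/2)=0.439777
d^4_{-4,3}: single k=7 term ⇒ +0.008082;  D = -0.003786-0.007140i
d^4_{-3,3}: k∈[6..7] ⇒ +0.040846 -0.001399 = +0.039447;  D = +0.031134-0.024223i
d^4_{-2,3}: k∈[5..6] ⇒ +0.133761 -0.010691 = +0.123070;  D = +0.091216+0.082619i
d^4_{-1,3}: k∈[4..5] ⇒ +0.321929 -0.046315 = +0.275614;  D = -0.146957+0.233167i
d^4_{0,3}: k∈[3..4] ⇒ +0.588033 -0.140997 = +0.447036;  D = -0.413677-0.169446i
d^4_{1,3}: k∈[2..3] ⇒ +0.805571 -0.321929 = +0.483641;  D = +0.103256-0.472490i
d^4_{2,3}: k∈[1..2] ⇒ +0.775521 -0.557857 = +0.217664;  D = +0.217476+0.009039i
d^4_{3,3}: k∈[0..1] ⇒ +0.423278 -0.710447 = -0.287169;  D = -0.037816-0.284668i
d^4_{4,3}: single k=0 term ⇒ -0.586238;  D = +0.559062-0.176424i
Y_4^{m'}(θ=0.3498,φ=5.2374) and Σ D·Y over m':
  (-0.0038-0.0071i)·(-0.0031-0.0053i)  (+0.0311-0.0242i)·(-0.0473+0.0002i)  (+0.0912+0.0826i)·(-0.1012+0.1765i)  (-0.1470+0.2332i)·(+0.2426+0.4188i)  (-0.4137-0.1694i)·(+0.4004+0.0000i)  (+0.1033-0.4725i)·(-0.2426+0.4188i)  (+0.2175+0.0090i)·(-0.1012-0.1765i)  (-0.0378-0.2847i)·(+0.0473+0.0002i)  (+0.5591-0.1764i)·(-0.0031+0.0053i)
Y_4^3(R⁻¹ n̂) = -0.174344+0.044695i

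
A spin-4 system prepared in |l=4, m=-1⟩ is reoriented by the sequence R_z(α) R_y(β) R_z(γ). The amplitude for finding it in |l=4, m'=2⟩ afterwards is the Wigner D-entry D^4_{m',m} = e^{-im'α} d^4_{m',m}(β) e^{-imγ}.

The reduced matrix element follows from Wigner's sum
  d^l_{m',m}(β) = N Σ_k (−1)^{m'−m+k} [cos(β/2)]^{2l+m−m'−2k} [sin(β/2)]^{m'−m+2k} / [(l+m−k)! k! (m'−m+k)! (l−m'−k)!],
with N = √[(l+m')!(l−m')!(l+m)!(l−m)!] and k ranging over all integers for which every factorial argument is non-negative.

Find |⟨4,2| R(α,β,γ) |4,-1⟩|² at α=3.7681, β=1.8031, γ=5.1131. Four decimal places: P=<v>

First d^4_{2,-1}(β=1.8031), then the phase factors e^{-i(2)α} and e^{-i(-1)γ}:
With c≡cos(β/2)=0.620395 and s≡sin(β/2)=0.784289, N=[720·2·6·120]^{1/2}=1018.233765
k∈{0,1,2} keeps every argument non-negative
  k=0: (−1)^3·1018.2338/(72)·0.6204^5·0.7843^3 = -0.627026
  k=1: (−1)^4·1018.2338/(48)·0.6204^3·0.7843^5 = +1.503118
  k=2: (−1)^5·1018.2338/(240)·0.6204^1·0.7843^7 = -0.480440
d^4_{2,-1}(1.8031) = -0.627026 +1.503118 -0.480440 = +0.395652
|D^4_{2,-1}|² = |d^4_{2,-1}(β)|² = (+0.395652)² = 0.156540 (the z-rotation phases have unit modulus)

P=0.1565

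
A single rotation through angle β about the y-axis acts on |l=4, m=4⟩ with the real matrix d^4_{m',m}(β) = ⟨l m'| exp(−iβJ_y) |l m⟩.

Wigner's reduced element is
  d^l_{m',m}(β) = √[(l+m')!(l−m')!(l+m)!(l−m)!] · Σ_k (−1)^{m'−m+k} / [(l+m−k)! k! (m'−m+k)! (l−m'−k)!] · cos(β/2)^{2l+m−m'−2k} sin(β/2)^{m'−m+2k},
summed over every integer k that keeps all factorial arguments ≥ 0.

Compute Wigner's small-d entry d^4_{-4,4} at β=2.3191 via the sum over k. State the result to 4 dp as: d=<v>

d^4_{-4,4}(β=2.3191) via Wigner's sum:
With c≡cos(β/2)=0.399752 and s≡sin(β/2)=0.916623, N=[1·40320·40320·1]^{1/2}=40320.000000
k: max(0,(4)−(-4))=8 … min(4+(4),4−(-4))=8
  k=8: (−1)^0·40320.0000/(40320)·0.3998^0·0.9166^8 = +0.498342
d^4_{-4,4}(2.3191) = +0.498342

d=0.4983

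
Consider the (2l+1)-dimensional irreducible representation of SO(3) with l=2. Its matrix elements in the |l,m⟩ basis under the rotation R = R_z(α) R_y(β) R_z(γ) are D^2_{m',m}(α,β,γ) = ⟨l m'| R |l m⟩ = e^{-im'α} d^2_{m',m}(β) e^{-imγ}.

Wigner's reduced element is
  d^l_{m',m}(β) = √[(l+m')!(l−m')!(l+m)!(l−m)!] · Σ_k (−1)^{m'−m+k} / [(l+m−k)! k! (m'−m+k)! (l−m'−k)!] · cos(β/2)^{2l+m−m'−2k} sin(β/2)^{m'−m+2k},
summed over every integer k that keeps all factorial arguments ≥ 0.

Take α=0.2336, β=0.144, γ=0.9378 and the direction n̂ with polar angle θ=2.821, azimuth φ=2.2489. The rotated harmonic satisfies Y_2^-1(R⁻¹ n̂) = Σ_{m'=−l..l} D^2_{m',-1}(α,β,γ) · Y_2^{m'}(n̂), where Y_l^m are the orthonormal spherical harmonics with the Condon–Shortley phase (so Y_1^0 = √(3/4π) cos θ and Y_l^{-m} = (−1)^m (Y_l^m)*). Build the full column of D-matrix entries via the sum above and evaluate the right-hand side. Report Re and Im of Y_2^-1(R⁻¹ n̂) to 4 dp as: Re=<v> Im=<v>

Re=-0.1708 Im=0.1234

Need the full column D^2_{m',-1} for m'=−2..2 at α=0.2336, β=0.144, γ=0.9378.
cos(β/2)=0.997409, sin(β/2)=0.071938
d^2_{-2,-1}: single k=1 term ⇒ +0.142760;  D = +0.023561+0.140803i
d^2_{-1,-1}: k∈[0..1] ⇒ +0.989677 -0.015445 = +0.974232;  D = +0.378842+0.897556i
d^2_{0,-1}: k∈[0..1] ⇒ -0.174845 +0.000910 = -0.173935;  D = -0.102894-0.140237i
d^2_{1,-1}: k∈[0..1] ⇒ +0.015445 -0.000027 = +0.015418;  D = +0.011751+0.009982i
d^2_{2,-1}: single k=0 term ⇒ -0.000743;  D = -0.000662-0.000337i
Y_2^{m'}(θ=2.821,φ=2.2489) and Σ D·Y over m':
  (+0.0236+0.1408i)·(-0.0082+0.0375i)  (+0.3788+0.8976i)·(+0.1449+0.1799i)  (-0.1029-0.1402i)·(+0.5368+0.0000i)  (+0.0118+0.0100i)·(-0.1449+0.1799i)  (-0.0007-0.0003i)·(-0.0082-0.0375i)
Y_2^-1(R⁻¹ n̂) = -0.170801+0.123404i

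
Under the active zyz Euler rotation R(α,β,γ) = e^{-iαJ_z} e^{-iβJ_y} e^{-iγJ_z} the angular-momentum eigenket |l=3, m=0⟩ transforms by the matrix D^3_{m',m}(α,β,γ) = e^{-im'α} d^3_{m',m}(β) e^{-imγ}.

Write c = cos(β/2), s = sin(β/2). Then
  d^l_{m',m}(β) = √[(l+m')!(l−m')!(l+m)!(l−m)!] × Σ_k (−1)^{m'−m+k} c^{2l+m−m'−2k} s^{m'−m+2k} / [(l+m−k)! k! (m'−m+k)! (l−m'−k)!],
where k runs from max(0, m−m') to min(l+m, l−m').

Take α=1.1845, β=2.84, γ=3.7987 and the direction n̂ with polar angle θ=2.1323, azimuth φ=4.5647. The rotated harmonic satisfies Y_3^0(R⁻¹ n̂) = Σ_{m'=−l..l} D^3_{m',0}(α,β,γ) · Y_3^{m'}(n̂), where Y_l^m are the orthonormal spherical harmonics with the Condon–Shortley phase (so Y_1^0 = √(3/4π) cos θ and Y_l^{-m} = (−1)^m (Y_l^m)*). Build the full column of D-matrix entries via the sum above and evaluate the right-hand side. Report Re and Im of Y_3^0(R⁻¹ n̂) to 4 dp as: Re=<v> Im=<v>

Re=-0.2613 Im=0.0000

Need the full column D^3_{m',0} for m'=−3..3 at α=1.1845, β=2.84, γ=3.7987.
cos(β/2)=0.150225, sin(β/2)=0.988652
d^3_{-3,0}: single k=3 term ⇒ +0.014651;  D = -0.013426-0.005866i
d^3_{-2,0}: k∈[2..3] ⇒ +0.002727 -0.118092 = -0.115366;  D = +0.082614-0.080525i
d^3_{-1,0}: k∈[1..3] ⇒ +0.000262 -0.034047 +0.491531 = +0.457747;  D = +0.172461+0.424016i
d^3_{0,0}: k∈[0..3] ⇒ +0.000011 -0.004480 +0.194045 -0.933813 = -0.744237;  D = -0.744237+0.000000i
d^3_{1,0}: k∈[0..2] ⇒ -0.000262 +0.034047 -0.491531 = -0.457747;  D = -0.172461+0.424016i
d^3_{2,0}: k∈[0..1] ⇒ +0.002727 -0.118092 = -0.115366;  D = +0.082614+0.080525i
d^3_{3,0}: single k=0 term ⇒ -0.014651;  D = +0.013426-0.005866i
Y_3^{m'}(θ=2.1323,φ=4.5647) and Σ D·Y over m':
  (-0.0134-0.0059i)·(+0.1085-0.2286i)  (+0.0826-0.0805i)·(+0.3730+0.1135i)  (+0.1725+0.4240i)·(-0.0168+0.1130i)  (-0.7442+0.0000i)·(+0.3144+0.0000i)  (-0.1725+0.4240i)·(+0.0168+0.1130i)  (+0.0826+0.0805i)·(+0.3730-0.1135i)  (+0.0134-0.0059i)·(-0.1085-0.2286i)
Y_3^0(R⁻¹ n̂) = -0.261310+0.000000i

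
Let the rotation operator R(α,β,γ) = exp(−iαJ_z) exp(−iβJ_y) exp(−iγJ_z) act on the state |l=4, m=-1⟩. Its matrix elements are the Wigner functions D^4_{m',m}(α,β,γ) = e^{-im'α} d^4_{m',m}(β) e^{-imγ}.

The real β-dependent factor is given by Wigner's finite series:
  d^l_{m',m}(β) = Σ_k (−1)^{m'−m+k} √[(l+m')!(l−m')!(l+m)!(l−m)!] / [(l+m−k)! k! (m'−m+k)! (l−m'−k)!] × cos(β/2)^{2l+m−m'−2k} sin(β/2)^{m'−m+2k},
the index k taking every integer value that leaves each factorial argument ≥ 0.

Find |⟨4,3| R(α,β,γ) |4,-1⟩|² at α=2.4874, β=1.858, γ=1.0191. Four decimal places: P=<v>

P=0.0027

Split into d^4_{3,-1}(β=1.858) × two z-phases.
Half-angle: c=0.598635, s=0.801022. N=√(5040·1·6·120)=1904.940944
Admissible k: 0..1 (factorial args all ≥0)
  k=0: (−1)^4·1904.9409/(144)·0.5986^4·0.8010^4 = +0.699432
  k=1: (−1)^5·1904.9409/(240)·0.5986^2·0.8010^6 = -0.751382
d^4_{3,-1}(1.858) = +0.699432 -0.751382 = -0.051950
|D^4_{3,-1}|² = |d^4_{3,-1}(β)|² = (-0.051950)² = 0.002699 (the z-rotation phases have unit modulus)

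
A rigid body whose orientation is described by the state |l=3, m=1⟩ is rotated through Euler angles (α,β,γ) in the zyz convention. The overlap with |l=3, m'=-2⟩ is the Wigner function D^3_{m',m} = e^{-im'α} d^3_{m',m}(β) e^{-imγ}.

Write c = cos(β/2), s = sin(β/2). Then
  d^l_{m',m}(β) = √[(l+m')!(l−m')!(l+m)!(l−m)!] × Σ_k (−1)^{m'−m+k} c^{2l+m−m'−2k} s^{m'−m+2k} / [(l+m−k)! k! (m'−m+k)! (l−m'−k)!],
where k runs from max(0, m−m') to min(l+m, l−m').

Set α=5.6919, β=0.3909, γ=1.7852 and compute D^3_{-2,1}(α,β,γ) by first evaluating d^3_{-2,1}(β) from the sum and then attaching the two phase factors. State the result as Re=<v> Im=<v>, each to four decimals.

Split into d^3_{-2,1}(β=0.3909) × two z-phases.
Half-angle: c=0.980960, s=0.194208. N=√(1·120·24·2)=75.894664
k∈{3,4} keeps every argument non-negative
  k=3: (−1)^0·75.8947/(12)·0.9810^3·0.1942^3 = +0.043731
  k=4: (−1)^1·75.8947/(24)·0.9810^1·0.1942^5 = -0.000857
d^3_{-2,1}(0.3909) = +0.043731 -0.000857 = +0.042874
D = (+0.378547-0.925582i)·(+0.042874)·(-0.212765-0.977103i) = -0.042228-0.007415i

Re=-0.0422 Im=-0.0074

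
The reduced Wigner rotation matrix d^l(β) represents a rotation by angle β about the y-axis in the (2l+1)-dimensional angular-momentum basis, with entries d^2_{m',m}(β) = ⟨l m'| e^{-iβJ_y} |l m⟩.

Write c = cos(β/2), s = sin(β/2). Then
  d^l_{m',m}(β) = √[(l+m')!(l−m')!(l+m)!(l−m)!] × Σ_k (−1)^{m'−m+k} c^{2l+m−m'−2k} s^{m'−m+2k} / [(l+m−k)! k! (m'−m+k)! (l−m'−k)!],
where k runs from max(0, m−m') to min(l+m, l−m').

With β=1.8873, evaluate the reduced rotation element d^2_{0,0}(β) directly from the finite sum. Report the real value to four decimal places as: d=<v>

d^2_{0,0}(β=1.8873) via Wigner's sum:
Half-angle: c=0.586837, s=0.809705. N=√(2·2·2·2)=4.000000
k: max(0,(0)−(0))=0 … min(2+(0),2−(0))=2
  k=0: (−1)^0·4.0000/(4)·0.5868^4·0.8097^0 = +0.118596
  k=1: (−1)^1·4.0000/(1)·0.5868^2·0.8097^2 = -0.903126
  k=2: (−1)^2·4.0000/(4)·0.5868^0·0.8097^4 = +0.429841
d^2_{0,0}(1.8873) = +0.118596 -0.903126 +0.429841 = -0.354689

d=-0.3547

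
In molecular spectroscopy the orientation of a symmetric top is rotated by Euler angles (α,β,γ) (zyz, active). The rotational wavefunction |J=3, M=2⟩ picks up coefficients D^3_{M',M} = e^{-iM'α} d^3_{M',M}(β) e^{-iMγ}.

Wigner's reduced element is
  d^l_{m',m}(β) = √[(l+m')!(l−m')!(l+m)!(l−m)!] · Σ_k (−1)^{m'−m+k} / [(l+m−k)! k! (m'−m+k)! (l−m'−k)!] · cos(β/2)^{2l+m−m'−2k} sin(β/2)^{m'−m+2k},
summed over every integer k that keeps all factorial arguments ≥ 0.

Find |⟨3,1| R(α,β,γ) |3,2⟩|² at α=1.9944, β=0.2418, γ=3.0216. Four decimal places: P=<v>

P=0.1273

First d^3_{1,2}(β=0.2418), then the phase factors e^{-i(1)α} and e^{-i(2)γ}:
With c≡cos(β/2)=0.992700 and s≡sin(β/2)=0.120606, N=[24·2·120·1]^{1/2}=75.894664
Admissible k: 1..2 (factorial args all ≥0)
  k=1: (−1)^0·75.8947/(24)·0.9927^5·0.1206^1 = +0.367671
  k=2: (−1)^1·75.8947/(12)·0.9927^3·0.1206^3 = -0.010854
d^3_{1,2}(0.2418) = +0.367671 -0.010854 = +0.356817
|D^3_{1,2}|² = |d^3_{1,2}(β)|² = (+0.356817)² = 0.127318 (the z-rotation phases have unit modulus)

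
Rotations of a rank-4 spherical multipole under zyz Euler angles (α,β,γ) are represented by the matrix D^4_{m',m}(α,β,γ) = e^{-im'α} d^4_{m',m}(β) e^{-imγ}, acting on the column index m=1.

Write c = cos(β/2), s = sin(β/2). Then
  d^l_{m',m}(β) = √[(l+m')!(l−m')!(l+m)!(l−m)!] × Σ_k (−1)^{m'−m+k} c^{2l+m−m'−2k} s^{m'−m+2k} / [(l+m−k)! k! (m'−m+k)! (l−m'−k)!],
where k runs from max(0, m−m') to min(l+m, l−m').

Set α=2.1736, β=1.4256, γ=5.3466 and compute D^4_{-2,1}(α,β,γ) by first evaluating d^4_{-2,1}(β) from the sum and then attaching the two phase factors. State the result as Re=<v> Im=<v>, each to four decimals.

Re=0.0247 Im=-0.0385

First d^4_{-2,1}(β=1.4256), then the phase factors e^{-i(-2)α} and e^{-i(1)γ}:
Half-angle: c=0.756534, s=0.653955. N=√(2·720·120·6)=1018.233765
k∈{3,4,5} keeps every argument non-negative
  k=3: (−1)^0·1018.2338/(72)·0.7565^5·0.6540^3 = +0.980166
  k=4: (−1)^1·1018.2338/(48)·0.7565^3·0.6540^5 = -1.098574
  k=5: (−1)^2·1018.2338/(240)·0.7565^1·0.6540^7 = +0.164172
d^4_{-2,1}(1.4256) = +0.980166 -1.098574 +0.164172 = +0.045763
D = (-0.357126-0.934056i)·(+0.045763)·(+0.592542+0.805539i) = +0.024749-0.038494i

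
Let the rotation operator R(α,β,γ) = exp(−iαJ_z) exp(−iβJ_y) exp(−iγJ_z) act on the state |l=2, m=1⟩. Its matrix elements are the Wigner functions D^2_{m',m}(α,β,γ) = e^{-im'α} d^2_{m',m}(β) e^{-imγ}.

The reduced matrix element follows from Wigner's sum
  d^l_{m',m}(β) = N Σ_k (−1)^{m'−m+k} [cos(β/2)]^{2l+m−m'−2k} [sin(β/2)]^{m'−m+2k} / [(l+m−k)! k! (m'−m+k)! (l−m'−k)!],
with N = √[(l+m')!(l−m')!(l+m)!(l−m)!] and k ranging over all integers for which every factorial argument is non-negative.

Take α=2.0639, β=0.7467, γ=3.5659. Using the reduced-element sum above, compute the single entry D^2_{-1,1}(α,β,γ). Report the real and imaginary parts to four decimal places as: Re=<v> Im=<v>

Split into d^2_{-1,1}(β=0.7467) × two z-phases.
c=cos(0.7467/2)=0.931111, s=sin(0.7467/2)=0.364737; N=√[1·6·6·1]=6.000000
k: max(0,(1)−(-1))=2 … min(2+(1),2−(-1))=3
  k=2: (−1)^0·6.0000/(2)·0.9311^2·0.3647^2 = +0.346005
  k=3: (−1)^1·6.0000/(6)·0.9311^0·0.3647^4 = -0.017698
d^2_{-1,1}(0.7467) = +0.346005 -0.017698 = +0.328308
D = (-0.473362+0.880868i)·(+0.328308)·(-0.911324+0.411690i) = +0.022569-0.327531i

Re=0.0226 Im=-0.3275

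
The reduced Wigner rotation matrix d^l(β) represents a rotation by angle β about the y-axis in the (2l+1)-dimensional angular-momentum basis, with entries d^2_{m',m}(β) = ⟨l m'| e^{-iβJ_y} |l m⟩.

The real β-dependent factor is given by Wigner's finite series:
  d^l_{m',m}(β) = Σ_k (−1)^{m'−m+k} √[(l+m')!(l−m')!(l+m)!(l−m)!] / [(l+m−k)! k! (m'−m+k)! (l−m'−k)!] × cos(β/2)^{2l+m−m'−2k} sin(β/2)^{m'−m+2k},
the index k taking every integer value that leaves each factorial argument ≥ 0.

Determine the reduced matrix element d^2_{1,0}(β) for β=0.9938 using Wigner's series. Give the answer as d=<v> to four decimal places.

d^2_{1,0}(β=0.9938) via Wigner's sum:
With c≡cos(β/2)=0.879065 and s≡sin(β/2)=0.476703, N=[6·1·2·2]^{1/2}=4.898979
The bounds max(0,m−m')=0 and min(l+m,l−m')=1 give 2 terms
  k=0: (−1)^1·4.8990/(2)·0.8791^3·0.4767^1 = -0.793205
  k=1: (−1)^2·4.8990/(2)·0.8791^1·0.4767^3 = +0.233259
d^2_{1,0}(0.9938) = -0.793205 +0.233259 = -0.559946

d=-0.5599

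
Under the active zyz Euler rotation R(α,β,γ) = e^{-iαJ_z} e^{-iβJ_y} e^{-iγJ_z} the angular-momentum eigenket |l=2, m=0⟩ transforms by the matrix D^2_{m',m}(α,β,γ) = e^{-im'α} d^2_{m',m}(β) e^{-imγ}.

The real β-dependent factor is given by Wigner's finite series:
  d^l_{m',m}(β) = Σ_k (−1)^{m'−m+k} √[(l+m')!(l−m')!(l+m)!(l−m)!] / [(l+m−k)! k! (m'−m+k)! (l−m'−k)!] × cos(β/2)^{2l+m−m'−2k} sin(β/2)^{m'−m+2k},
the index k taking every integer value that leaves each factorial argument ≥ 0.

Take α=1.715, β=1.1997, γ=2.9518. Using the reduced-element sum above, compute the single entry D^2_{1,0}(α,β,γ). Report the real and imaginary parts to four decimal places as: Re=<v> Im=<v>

Re=0.0595 Im=0.4096

Split into d^2_{1,0}(β=1.1997) × two z-phases.
c=cos(1.1997/2)=0.825420, s=sin(1.1997/2)=0.564519; N=√[6·1·2·2]=4.898979
The bounds max(0,m−m')=0 and min(l+m,l−m')=1 give 2 terms
  k=0: (−1)^1·4.8990/(2)·0.8254^3·0.5645^1 = -0.777641
  k=1: (−1)^2·4.8990/(2)·0.8254^1·0.5645^3 = +0.363736
d^2_{1,0}(1.1997) = -0.777641 +0.363736 = -0.413906
Phases: e^{-i·(1)·1.715}=-0.143704-0.989621i, e^{-i·(0)·2.9518}=+1.000000+0.000000i ⇒ D=+0.059480+0.409610i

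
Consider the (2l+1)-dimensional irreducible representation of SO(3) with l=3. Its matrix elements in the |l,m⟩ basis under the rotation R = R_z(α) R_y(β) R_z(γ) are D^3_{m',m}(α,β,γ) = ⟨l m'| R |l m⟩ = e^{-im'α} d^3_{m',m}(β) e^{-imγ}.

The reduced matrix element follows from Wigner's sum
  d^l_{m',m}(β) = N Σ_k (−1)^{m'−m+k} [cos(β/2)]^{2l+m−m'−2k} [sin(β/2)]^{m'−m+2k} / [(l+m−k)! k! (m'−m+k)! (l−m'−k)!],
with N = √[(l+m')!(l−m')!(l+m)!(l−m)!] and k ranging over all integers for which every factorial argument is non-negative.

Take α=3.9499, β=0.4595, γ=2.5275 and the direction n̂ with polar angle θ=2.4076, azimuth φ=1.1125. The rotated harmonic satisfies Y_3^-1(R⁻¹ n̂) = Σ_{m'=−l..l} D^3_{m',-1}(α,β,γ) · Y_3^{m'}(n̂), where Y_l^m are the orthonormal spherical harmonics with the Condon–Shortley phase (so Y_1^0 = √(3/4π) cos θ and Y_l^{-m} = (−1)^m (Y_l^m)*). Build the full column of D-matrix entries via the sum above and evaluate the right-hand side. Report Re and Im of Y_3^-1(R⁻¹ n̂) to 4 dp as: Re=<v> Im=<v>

Need the full column D^3_{m',-1} for m'=−3..3 at α=3.9499, β=0.4595, γ=2.5275.
cos(β/2)=0.973723, sin(β/2)=0.227734
d^3_{-3,-1}: single k=2 term ⇒ +0.180569;  D = -0.042928+0.175392i
d^3_{-2,-1}: k∈[1..2] ⇒ +0.630385 -0.068964 = +0.561421;  D = -0.302145-0.473183i
d^3_{-1,-1}: k∈[0..2] ⇒ +0.852341 -0.372983 +0.015302 = +0.494660;  D = +0.485360+0.095467i
d^3_{0,-1}: k∈[0..2] ⇒ -0.690552 +0.113319 -0.002066 = -0.579300;  D = +0.473460-0.333802i
d^3_{1,-1}: k∈[0..2] ⇒ +0.279737 -0.020402 +0.000139 = +0.259474;  D = +0.038364-0.256623i
d^3_{2,-1}: k∈[0..1] ⇒ -0.068964 +0.001886 = -0.067078;  D = -0.041122-0.052994i
d^3_{3,-1}: single k=0 term ⇒ +0.009877;  D = -0.009825-0.001011i
Y_3^{m'}(θ=2.4076,φ=1.1125) and Σ D·Y over m':
  (-0.0429+0.1754i)·(-0.1230+0.0244i)  (-0.3021-0.4732i)·(+0.2072+0.2702i)  (+0.4854+0.0955i)·(+0.1682-0.3410i)  (+0.4735-0.3338i)·(+0.0674+0.0000i)  (+0.0384-0.2566i)·(-0.1682-0.3410i)  (-0.0411-0.0530i)·(+0.2072-0.2702i)  (-0.0098-0.0010i)·(+0.1230+0.0244i)
Y_3^-1(R⁻¹ n̂) = +0.094398-0.344408i

Re=0.0944 Im=-0.3444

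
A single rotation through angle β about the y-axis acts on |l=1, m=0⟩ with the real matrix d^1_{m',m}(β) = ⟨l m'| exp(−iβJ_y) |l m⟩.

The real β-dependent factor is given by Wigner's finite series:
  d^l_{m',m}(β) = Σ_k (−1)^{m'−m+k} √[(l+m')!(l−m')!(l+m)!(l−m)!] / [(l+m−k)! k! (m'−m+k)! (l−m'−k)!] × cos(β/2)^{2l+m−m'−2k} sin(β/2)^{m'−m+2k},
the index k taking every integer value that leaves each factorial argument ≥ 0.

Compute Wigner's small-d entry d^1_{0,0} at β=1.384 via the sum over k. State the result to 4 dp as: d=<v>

d^1_{0,0}(β=1.384) via Wigner's sum:
c=cos(1.384/2)=0.769971, s=sin(1.384/2)=0.638078; N=√[1·1·1·1]=1.000000
k: max(0,(0)−(0))=0 … min(1+(0),1−(0))=1
  k=0: (−1)^0·1.0000/(1)·0.7700^2·0.6381^0 = +0.592856
  k=1: (−1)^1·1.0000/(1)·0.7700^0·0.6381^2 = -0.407144
d^1_{0,0}(1.384) = +0.592856 -0.407144 = +0.185712

d=0.1857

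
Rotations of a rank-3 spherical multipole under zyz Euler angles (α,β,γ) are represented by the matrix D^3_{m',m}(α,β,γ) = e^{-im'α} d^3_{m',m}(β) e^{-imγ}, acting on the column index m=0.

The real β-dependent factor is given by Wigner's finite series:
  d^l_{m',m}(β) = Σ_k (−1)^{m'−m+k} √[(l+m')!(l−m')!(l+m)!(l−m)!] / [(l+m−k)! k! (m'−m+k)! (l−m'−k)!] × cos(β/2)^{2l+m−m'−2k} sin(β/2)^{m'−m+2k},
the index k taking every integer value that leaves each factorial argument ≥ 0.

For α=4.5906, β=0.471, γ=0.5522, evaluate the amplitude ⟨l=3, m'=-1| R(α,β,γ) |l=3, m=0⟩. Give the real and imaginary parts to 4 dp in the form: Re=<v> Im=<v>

Re=-0.0709 Im=-0.5793

Split into d^3_{-1,0}(β=0.471) × two z-phases.
c=cos(0.471/2)=0.972398, s=sin(0.471/2)=0.233329; N=√[2·24·6·6]=41.569219
Admissible k: 1..3 (factorial args all ≥0)
  k=1: (−1)^0·41.5692/(12)·0.9724^5·0.2333^1 = +0.702716
  k=2: (−1)^1·41.5692/(4)·0.9724^3·0.2333^3 = -0.121381
  k=3: (−1)^2·41.5692/(12)·0.9724^1·0.2333^5 = +0.002330
d^3_{-1,0}(0.471) = +0.702716 -0.121381 +0.002330 = +0.583664
Phases: e^{-i·(-1)·4.5906}=-0.121488-0.992593i, e^{-i·(0)·0.5522}=+1.000000+0.000000i ⇒ D=-0.070908-0.579341i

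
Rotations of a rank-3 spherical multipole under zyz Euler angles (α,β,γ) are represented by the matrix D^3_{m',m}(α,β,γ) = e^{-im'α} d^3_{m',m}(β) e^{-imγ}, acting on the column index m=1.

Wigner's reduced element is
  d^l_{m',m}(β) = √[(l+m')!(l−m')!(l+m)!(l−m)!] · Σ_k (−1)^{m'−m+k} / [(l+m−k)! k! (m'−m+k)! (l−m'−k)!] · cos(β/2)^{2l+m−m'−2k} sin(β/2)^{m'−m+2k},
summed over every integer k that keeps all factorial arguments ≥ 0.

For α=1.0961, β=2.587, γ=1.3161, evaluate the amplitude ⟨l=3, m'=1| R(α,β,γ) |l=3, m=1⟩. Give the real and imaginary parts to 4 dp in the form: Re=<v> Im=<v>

Re=-0.2562 Im=-0.2290

Split into d^3_{1,1}(β=2.587) × two z-phases.
c=cos(2.587/2)=0.273756, s=sin(2.587/2)=0.961799; N=√[24·2·24·2]=48.000000
The bounds max(0,m−m')=0 and min(l+m,l−m')=2 give 3 terms
  k=0: (−1)^0·48.0000/(48)·0.2738^6·0.9618^0 = +0.000421
  k=1: (−1)^1·48.0000/(6)·0.2738^4·0.9618^2 = -0.041564
  k=2: (−1)^2·48.0000/(8)·0.2738^2·0.9618^4 = +0.384784
d^3_{1,1}(2.587) = +0.000421 -0.041564 +0.384784 = +0.343641
D = (+0.457068-0.889432i)·(+0.343641)·(+0.251952-0.967740i) = -0.256212-0.229008i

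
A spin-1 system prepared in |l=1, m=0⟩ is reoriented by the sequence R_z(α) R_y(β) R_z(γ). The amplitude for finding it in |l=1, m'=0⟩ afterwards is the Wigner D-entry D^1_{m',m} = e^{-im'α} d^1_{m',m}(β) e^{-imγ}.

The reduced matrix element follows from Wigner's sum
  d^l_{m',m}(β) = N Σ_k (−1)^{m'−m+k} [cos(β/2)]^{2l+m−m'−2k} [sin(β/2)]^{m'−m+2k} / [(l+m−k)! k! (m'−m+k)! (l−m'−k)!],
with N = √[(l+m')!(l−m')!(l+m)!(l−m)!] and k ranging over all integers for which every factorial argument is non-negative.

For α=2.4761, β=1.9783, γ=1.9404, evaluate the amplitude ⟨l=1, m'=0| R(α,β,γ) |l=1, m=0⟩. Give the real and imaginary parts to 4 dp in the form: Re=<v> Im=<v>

Re=-0.3963 Im=0.0000

Split into d^1_{0,0}(β=1.9783) × two z-phases.
With c≡cos(β/2)=0.549400 and s≡sin(β/2)=0.835559, N=[1·1·1·1]^{1/2}=1.000000
The bounds max(0,m−m')=0 and min(l+m,l−m')=1 give 2 terms
  k=0: (−1)^0·1.0000/(1)·0.5494^2·0.8356^0 = +0.301841
  k=1: (−1)^1·1.0000/(1)·0.5494^0·0.8356^2 = -0.698159
d^1_{0,0}(1.9783) = +0.301841 -0.698159 = -0.396319
Phases: e^{-i·(0)·2.4761}=+1.000000+0.000000i, e^{-i·(0)·1.9404}=+1.000000+0.000000i ⇒ D=-0.396319+0.000000i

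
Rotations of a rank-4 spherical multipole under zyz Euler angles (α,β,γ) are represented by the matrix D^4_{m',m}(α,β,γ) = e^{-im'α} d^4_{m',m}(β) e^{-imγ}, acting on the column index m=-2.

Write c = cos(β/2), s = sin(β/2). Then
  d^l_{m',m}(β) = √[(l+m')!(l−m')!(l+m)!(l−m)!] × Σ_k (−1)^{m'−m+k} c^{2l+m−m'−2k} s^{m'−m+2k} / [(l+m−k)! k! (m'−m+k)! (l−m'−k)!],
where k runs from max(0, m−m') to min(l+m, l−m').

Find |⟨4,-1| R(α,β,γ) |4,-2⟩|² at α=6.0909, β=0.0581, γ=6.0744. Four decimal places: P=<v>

Split into d^4_{-1,-2}(β=0.0581) × two z-phases.
Half-angle: c=0.999578, s=0.029046. N=√(6·120·2·720)=1018.233765
k∈{0,1,2} keeps every argument non-negative
  k=0: (−1)^1·1018.2338/(240)·0.9996^7·0.0290^1 = -0.122868
  k=1: (−1)^2·1018.2338/(48)·0.9996^5·0.0290^3 = +0.000519
  k=2: (−1)^3·1018.2338/(72)·0.9996^3·0.0290^5 = -0.000000
d^4_{-1,-2}(0.0581) = -0.122868 +0.000519 -0.000000 = -0.122349
|D^4_{-1,-2}|² = |d^4_{-1,-2}(β)|² = (-0.122349)² = 0.014969 (the z-rotation phases have unit modulus)

P=0.0150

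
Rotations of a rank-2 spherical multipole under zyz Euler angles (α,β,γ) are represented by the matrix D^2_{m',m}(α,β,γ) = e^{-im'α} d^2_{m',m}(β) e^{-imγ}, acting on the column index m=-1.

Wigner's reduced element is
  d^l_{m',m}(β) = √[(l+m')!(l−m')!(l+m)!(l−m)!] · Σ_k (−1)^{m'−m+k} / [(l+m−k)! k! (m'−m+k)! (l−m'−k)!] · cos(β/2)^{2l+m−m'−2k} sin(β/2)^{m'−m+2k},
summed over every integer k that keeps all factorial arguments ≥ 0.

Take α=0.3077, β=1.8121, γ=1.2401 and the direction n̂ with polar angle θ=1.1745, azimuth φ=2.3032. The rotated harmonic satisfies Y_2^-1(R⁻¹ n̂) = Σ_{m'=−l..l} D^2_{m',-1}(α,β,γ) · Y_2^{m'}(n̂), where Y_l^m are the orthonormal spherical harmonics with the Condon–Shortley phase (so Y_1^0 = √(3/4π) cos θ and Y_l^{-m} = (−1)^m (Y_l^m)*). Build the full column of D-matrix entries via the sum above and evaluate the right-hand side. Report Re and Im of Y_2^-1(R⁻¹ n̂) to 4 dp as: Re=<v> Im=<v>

Re=-0.2505 Im=0.1930

Need the full column D^2_{m',-1} for m'=−2..2 at α=0.3077, β=1.8121, γ=1.2401.
cos(β/2)=0.616859, sin(β/2)=0.787073
d^2_{-2,-1}: single k=1 term ⇒ +0.369491;  D = -0.103780+0.354617i
d^2_{-1,-1}: k∈[0..1] ⇒ +0.144792 -0.707170 = -0.562378;  D = -0.012931-0.562230i
d^2_{0,-1}: k∈[0..1] ⇒ -0.452532 +0.736728 = +0.284196;  D = +0.092279+0.268797i
d^2_{1,-1}: k∈[0..1] ⇒ +0.707170 -0.383761 = +0.323410;  D = +0.192722+0.259715i
d^2_{2,-1}: single k=0 term ⇒ -0.601536;  D = -0.487929-0.351811i
Y_2^{m'}(θ=1.1745,φ=2.3032) and Σ D·Y over m':
  (-0.1038+0.3546i)·(-0.0348+0.3269i)  (-0.0129-0.5622i)·(-0.1839-0.2046i)  (+0.0923+0.2688i)·(-0.1744+0.0000i)  (+0.1927+0.2597i)·(+0.1839-0.2046i)  (-0.4879-0.3518i)·(-0.0348-0.3269i)
Y_2^-1(R⁻¹ n̂) = -0.250482+0.193005i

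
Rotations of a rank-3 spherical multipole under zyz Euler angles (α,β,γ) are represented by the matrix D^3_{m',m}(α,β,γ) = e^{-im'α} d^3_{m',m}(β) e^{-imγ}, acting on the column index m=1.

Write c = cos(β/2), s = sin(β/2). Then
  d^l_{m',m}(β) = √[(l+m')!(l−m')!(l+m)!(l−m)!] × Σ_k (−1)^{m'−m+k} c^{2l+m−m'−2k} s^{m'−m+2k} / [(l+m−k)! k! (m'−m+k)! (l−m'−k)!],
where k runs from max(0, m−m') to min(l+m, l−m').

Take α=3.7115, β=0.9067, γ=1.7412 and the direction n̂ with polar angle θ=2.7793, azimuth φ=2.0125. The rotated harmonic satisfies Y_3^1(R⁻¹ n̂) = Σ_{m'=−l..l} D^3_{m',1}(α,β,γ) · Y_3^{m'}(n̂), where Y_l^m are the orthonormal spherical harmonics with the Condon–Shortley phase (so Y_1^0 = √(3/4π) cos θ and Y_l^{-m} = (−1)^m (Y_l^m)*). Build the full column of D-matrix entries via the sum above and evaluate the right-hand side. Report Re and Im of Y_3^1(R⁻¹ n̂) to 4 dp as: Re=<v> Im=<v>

Re=0.1316 Im=0.1801

Need the full column D^3_{m',1} for m'=−3..3 at α=3.7115, β=0.9067, γ=1.7412.
cos(β/2)=0.898985, sin(β/2)=0.437980
d^3_{-3,1}: single k=4 term ⇒ +0.115177;  D = -0.115120+0.003625i
d^3_{-2,1}: k∈[3..4] ⇒ +0.386055 -0.045816 = +0.340238;  D = +0.280544-0.192502i
d^3_{-1,1}: k∈[2..4] ⇒ +0.751742 -0.237909 +0.007059 = +0.520892;  D = -0.202607+0.479874i
d^3_{0,1}: k∈[1..3] ⇒ +0.890854 -0.634353 +0.050189 = +0.306691;  D = -0.052009-0.302249i
d^3_{1,1}: k∈[0..2] ⇒ +0.527855 -1.002322 +0.178432 = -0.296036;  D = -0.199681-0.218551i
d^3_{2,1}: k∈[0..1] ⇒ -0.813235 +0.386055 = -0.427180;  D = +0.412759+0.110058i
d^3_{3,1}: single k=0 term ⇒ +0.485247;  D = +0.462216-0.147719i
Y_3^{m'}(θ=2.7793,φ=2.0125) and Σ D·Y over m':
  (-0.1151+0.0036i)·(+0.0180+0.0045i)  (+0.2805-0.1925i)·(+0.0762-0.0928i)  (-0.2026+0.4799i)·(-0.1651-0.3492i)  (-0.0520-0.3022i)·(-0.4787+0.0000i)  (-0.1997-0.2186i)·(+0.1651-0.3492i)  (+0.4128+0.1101i)·(+0.0762+0.0928i)  (+0.4622-0.1477i)·(-0.0180+0.0045i)
Y_3^1(R⁻¹ n̂) = +0.131610+0.180130i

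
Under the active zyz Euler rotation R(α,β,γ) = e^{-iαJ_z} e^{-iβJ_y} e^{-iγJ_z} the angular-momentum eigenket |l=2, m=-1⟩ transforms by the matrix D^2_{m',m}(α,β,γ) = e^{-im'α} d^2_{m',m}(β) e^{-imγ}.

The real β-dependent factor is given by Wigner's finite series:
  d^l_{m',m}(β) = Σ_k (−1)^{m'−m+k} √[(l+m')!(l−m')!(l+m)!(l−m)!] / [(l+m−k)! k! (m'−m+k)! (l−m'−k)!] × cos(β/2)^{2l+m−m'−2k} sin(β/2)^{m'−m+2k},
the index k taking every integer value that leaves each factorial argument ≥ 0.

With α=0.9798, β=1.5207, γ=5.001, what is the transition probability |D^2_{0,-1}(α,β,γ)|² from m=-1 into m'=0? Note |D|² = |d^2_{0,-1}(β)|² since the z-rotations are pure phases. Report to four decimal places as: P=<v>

P=0.0038

D^2_{0,-1}(0.9798,1.5207,5.001) = e^{-i·0·0.9798}·d^2_{0,-1}(1.5207)·e^{-i·-1·5.001}. Compute d first:
c=cos(1.5207/2)=0.724595, s=sin(1.5207/2)=0.689175; N=√[2·2·1·6]=4.898979
The bounds max(0,m−m')=0 and min(l+m,l−m')=1 give 2 terms
  k=0: (−1)^1·4.8990/(2)·0.7246^3·0.6892^1 = -0.642230
  k=1: (−1)^2·4.8990/(2)·0.7246^1·0.6892^3 = +0.580978
d^2_{0,-1}(1.5207) = -0.642230 +0.580978 = -0.061253
|D^2_{0,-1}|² = |d^2_{0,-1}(β)|² = (-0.061253)² = 0.003752 (the z-rotation phases have unit modulus)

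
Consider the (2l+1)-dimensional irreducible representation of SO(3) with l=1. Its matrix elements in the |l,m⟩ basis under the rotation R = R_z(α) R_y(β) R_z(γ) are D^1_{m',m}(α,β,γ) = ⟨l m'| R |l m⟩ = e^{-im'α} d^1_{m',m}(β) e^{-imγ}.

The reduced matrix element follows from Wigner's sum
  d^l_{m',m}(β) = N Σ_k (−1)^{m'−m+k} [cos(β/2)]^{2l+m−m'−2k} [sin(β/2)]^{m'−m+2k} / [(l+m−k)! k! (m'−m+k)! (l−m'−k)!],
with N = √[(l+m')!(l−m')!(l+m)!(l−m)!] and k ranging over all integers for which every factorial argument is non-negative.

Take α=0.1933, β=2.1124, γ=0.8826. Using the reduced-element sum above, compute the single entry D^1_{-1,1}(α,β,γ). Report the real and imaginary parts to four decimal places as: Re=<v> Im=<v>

First d^1_{-1,1}(β=2.1124), then the phase factors e^{-i(-1)α} and e^{-i(1)γ}:
With c≡cos(β/2)=0.492183 and s≡sin(β/2)=0.870491, N=[1·2·2·1]^{1/2}=2.000000
Admissible k: 2..2 (factorial args all ≥0)
  k=2: (−1)^0·2.0000/(2)·0.4922^0·0.8705^2 = +0.757755
d^1_{-1,1}(2.1124) = +0.757755
Phases: e^{-i·(-1)·0.1933}=+0.981376+0.192098i, e^{-i·(1)·0.8826}=+0.635145-0.772393i ⇒ D=+0.584753-0.481930i

Re=0.5848 Im=-0.4819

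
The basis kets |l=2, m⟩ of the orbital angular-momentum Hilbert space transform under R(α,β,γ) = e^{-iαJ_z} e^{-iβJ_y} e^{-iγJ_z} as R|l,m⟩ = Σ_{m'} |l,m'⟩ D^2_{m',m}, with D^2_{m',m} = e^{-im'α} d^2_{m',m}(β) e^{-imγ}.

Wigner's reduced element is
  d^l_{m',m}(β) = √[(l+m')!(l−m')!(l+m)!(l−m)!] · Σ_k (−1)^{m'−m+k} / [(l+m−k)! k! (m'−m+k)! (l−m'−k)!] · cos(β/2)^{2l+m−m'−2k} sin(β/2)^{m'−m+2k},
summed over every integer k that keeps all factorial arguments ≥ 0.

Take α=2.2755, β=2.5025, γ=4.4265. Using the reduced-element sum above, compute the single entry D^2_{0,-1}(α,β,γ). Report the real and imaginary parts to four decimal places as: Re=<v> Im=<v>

Split into d^2_{0,-1}(β=2.5025) × two z-phases.
With c≡cos(β/2)=0.314136 and s≡sin(β/2)=0.949378, N=[2·2·1·6]^{1/2}=4.898979
k: max(0,(-1)−(0))=0 … min(2+(-1),2−(0))=1
  k=0: (−1)^1·4.8990/(2)·0.3141^3·0.9494^1 = -0.072089
  k=1: (−1)^2·4.8990/(2)·0.3141^1·0.9494^3 = +0.658432
d^2_{0,-1}(2.5025) = -0.072089 +0.658432 = +0.586343
Phases: e^{-i·(0)·2.2755}=+1.000000+0.000000i, e^{-i·(-1)·4.4265}=-0.282010-0.959411i ⇒ D=-0.165355-0.562544i

Re=-0.1654 Im=-0.5625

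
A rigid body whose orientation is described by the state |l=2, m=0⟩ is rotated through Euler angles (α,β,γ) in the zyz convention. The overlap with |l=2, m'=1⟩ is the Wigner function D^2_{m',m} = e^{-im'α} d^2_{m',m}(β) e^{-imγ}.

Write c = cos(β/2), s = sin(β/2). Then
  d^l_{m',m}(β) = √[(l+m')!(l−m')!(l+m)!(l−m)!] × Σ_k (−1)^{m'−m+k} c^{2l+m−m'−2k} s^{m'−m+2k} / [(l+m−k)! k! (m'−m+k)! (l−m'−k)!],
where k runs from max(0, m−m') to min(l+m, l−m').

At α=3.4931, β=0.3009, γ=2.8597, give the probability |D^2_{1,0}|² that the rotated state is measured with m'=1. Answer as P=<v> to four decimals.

P=0.1202

First d^2_{1,0}(β=0.3009), then the phase factors e^{-i(1)α} and e^{-i(0)γ}:
c=cos(0.3009/2)=0.988704, s=sin(0.3009/2)=0.149883; N=√[6·1·2·2]=4.898979
The bounds max(0,m−m')=0 and min(l+m,l−m')=1 give 2 terms
  k=0: (−1)^1·4.8990/(2)·0.9887^3·0.1499^1 = -0.354835
  k=1: (−1)^2·4.8990/(2)·0.9887^1·0.1499^3 = +0.008155
d^2_{1,0}(0.3009) = -0.354835 +0.008155 = -0.346681
|D^2_{1,0}|² = |d^2_{1,0}(β)|² = (-0.346681)² = 0.120187 (the z-rotation phases have unit modulus)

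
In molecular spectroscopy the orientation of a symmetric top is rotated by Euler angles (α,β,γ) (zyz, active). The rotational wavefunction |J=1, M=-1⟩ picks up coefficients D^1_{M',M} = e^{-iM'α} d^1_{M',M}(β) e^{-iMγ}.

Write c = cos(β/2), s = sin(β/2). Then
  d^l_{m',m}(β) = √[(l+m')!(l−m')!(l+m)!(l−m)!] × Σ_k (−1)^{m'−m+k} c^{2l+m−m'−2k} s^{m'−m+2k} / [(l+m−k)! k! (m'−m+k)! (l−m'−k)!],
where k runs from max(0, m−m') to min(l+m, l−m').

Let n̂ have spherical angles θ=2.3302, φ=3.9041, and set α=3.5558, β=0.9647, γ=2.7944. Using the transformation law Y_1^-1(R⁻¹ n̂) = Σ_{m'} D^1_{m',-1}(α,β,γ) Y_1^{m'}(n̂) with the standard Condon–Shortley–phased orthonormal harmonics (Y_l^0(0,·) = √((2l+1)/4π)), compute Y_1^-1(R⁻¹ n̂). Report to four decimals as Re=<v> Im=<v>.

Need the full column D^1_{m',-1} for m'=−1..1 at α=3.5558, β=0.9647, γ=2.7944.
cos(β/2)=0.885907, sin(β/2)=0.463862
d^1_{-1,-1}: single k=0 term ⇒ +0.784832;  D = +0.783070+0.052556i
d^1_{0,-1}: single k=0 term ⇒ -0.581156;  D = +0.546479-0.197744i
d^1_{1,-1}: single k=0 term ⇒ +0.215168;  D = +0.155754-0.148452i
Y_1^{m'}(θ=2.3302,φ=3.9041) and Σ D·Y over m':
  (+0.7831+0.0526i)·(-0.1812+0.1731i)  (+0.5465-0.1977i)·(-0.3364+0.0000i)  (+0.1558-0.1485i)·(+0.1812+0.1731i)
Y_1^-1(R⁻¹ n̂) = -0.280899+0.192589i

Re=-0.2809 Im=0.1926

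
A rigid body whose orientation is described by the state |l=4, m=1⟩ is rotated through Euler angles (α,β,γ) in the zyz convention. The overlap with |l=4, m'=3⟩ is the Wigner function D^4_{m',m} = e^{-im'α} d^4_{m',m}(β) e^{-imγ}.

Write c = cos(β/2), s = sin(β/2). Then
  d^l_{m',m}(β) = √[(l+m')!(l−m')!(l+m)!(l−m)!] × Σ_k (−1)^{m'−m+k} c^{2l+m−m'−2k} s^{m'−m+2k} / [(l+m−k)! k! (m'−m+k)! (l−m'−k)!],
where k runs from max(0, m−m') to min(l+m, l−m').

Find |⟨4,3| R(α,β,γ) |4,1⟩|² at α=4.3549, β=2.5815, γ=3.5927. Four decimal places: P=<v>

P=0.0039

Split into d^4_{3,1}(β=2.5815) × two z-phases.
With c≡cos(β/2)=0.276400 and s≡sin(β/2)=0.961043, N=[5040·1·120·6]^{1/2}=1904.940944
The bounds max(0,m−m')=0 and min(l+m,l−m')=1 give 2 terms
  k=0: (−1)^2·1904.9409/(240)·0.2764^6·0.9610^2 = +0.003269
  k=1: (−1)^3·1904.9409/(144)·0.2764^4·0.9610^4 = -0.065863
d^4_{3,1}(2.5815) = +0.003269 -0.065863 = -0.062594
|D^4_{3,1}|² = |d^4_{3,1}(β)|² = (-0.062594)² = 0.003918 (the z-rotation phases have unit modulus)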